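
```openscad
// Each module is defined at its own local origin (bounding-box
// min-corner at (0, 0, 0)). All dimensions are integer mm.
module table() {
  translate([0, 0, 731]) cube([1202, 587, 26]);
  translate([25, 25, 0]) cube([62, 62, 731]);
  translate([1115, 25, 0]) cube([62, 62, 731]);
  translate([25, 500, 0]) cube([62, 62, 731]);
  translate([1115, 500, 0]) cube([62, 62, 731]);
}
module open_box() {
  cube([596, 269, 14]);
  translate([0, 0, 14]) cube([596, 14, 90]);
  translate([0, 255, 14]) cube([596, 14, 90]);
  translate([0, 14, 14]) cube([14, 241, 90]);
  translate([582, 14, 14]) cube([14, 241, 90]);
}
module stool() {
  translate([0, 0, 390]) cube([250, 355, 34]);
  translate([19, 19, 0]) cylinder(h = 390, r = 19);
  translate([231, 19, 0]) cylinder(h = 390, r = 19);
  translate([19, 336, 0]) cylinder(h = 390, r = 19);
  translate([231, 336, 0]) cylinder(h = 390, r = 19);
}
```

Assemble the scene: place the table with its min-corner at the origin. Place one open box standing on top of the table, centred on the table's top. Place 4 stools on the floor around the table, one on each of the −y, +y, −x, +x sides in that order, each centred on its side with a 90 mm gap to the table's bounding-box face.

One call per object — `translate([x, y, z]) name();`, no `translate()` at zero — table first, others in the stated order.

table();
translate([303, 159, 757]) open_box();
translate([476, -445, 0]) stool();
translate([476, 677, 0]) stool();
translate([-340, 116, 0]) stool();
translate([1292, 116, 0]) stool();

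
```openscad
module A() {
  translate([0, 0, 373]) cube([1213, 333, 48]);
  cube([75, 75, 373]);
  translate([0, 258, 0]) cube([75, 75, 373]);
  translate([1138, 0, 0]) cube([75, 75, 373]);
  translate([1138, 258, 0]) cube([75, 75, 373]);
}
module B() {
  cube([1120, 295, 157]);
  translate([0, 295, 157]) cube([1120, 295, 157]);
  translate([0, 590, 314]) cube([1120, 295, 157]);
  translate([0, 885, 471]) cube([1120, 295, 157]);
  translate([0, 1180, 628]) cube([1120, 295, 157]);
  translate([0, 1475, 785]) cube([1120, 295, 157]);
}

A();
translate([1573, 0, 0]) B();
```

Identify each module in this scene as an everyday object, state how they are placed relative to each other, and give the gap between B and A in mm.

A is a bench. B is a staircase. The staircase is on the floor beside the bench on its +x side. The gap between the staircase and the bench is 360 mm.

The staircase's nearest face is 360 mm from the bench's +x face.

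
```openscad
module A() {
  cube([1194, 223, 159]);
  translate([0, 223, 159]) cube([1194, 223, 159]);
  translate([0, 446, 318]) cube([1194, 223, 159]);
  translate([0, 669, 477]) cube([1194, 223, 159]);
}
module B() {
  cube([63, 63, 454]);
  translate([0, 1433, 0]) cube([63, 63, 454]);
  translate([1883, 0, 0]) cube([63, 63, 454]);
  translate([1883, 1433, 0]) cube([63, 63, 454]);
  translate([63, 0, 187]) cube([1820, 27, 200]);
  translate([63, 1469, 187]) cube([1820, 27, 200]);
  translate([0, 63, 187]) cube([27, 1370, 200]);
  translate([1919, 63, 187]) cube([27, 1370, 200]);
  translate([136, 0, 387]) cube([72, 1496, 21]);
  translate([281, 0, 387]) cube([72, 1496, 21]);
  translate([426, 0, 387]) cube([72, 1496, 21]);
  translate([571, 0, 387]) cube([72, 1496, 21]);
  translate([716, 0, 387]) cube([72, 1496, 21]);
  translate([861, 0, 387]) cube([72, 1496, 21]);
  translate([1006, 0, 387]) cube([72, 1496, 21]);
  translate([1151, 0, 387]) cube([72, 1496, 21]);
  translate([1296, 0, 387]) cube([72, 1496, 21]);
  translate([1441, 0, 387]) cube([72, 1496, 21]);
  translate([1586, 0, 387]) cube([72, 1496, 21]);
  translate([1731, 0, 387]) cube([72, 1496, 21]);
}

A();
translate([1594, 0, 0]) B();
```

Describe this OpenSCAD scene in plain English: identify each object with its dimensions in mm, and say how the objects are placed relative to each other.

A is a straight staircase of 4 solid steps. Each step is 1194 mm wide (x), 223 mm deep (y, the going) and 159 mm tall (the rise). The first step rests on the floor; each subsequent step sits one going further in +y and one rise higher in +z, directly behind and above the previous step with no overlap.

B is a bed frame 1946 mm long (x) by 1496 mm wide (y). Four 63×63 mm corner posts, 454 mm tall, at the corners of the footprint. Four rails of 27 mm thickness and 200 mm height run between adjacent posts with their undersides at z = 187 mm, their outer faces flush with the outside of the frame (the two x-running rails run between the posts' inner faces; the two y-running rails run between the posts' inner faces). 12 slats, each 72 mm wide (x) and 21 mm thick, lie across the top of the two x-running rails, running the full 1496 mm width of the frame in y; the slats are evenly spaced along x between the inner faces of the end posts with equal gaps (rounded down to the nearest mm) at the −x end and between each pair — any rounding remainder accumulates at the +x end.

The bed frame is on the floor beside the staircase on its +x side.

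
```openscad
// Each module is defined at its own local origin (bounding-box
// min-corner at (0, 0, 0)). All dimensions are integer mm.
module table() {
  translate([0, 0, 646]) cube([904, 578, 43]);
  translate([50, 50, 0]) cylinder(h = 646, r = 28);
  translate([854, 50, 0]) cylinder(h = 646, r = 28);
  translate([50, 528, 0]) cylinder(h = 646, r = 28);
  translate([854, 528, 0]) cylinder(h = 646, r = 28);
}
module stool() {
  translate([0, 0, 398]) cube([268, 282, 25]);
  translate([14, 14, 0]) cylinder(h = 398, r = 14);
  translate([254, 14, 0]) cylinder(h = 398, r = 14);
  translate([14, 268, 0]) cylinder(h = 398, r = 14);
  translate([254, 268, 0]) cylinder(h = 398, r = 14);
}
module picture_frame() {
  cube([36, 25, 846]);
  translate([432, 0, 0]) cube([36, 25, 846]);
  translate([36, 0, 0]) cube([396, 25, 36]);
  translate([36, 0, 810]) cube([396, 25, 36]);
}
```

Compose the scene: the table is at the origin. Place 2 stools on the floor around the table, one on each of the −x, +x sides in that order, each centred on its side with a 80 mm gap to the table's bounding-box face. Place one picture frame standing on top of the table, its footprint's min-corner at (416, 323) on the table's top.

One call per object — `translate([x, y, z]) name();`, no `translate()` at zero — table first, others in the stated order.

table();
translate([-348, 148, 0]) stool();
translate([984, 148, 0]) stool();
translate([416, 323, 689]) picture_frame();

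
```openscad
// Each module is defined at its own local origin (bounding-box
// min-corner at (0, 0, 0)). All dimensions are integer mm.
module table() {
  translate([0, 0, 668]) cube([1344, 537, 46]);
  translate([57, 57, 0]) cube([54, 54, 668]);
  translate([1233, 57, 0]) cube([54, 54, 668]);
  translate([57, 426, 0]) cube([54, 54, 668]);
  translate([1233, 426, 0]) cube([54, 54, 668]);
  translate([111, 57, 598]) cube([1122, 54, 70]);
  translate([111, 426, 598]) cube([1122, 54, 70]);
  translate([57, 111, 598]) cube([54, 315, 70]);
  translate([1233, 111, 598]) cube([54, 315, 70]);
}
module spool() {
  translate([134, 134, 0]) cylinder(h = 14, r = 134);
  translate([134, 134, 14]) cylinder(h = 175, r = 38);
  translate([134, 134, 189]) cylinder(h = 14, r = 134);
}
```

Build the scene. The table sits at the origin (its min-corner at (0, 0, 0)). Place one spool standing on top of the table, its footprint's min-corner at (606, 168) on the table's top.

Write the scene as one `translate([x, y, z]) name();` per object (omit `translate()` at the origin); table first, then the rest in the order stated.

table();
translate([606, 168, 714]) spool();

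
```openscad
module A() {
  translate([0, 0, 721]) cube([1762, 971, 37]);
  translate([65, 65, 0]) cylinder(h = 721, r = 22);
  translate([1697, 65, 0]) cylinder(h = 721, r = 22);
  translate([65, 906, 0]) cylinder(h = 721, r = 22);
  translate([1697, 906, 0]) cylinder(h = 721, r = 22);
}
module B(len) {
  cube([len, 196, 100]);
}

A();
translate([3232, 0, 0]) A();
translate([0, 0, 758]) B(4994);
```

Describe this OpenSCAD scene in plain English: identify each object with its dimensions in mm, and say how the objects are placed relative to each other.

A is a table: top 1762 mm (x) × 971 mm (y), 37 mm thick, upper face at z = 758 mm, on four round legs of 44 mm diameter, each leg's bounding box inset 43 mm from the nearest pair of top edges, running from z = 0 to the bottom of the top.

B is a rectangular beam 4994 mm long (x), 196 mm deep (y), 100 mm thick (z).

The beam spans the tops of two tables placed 1470 mm apart, resting at z = 758 mm.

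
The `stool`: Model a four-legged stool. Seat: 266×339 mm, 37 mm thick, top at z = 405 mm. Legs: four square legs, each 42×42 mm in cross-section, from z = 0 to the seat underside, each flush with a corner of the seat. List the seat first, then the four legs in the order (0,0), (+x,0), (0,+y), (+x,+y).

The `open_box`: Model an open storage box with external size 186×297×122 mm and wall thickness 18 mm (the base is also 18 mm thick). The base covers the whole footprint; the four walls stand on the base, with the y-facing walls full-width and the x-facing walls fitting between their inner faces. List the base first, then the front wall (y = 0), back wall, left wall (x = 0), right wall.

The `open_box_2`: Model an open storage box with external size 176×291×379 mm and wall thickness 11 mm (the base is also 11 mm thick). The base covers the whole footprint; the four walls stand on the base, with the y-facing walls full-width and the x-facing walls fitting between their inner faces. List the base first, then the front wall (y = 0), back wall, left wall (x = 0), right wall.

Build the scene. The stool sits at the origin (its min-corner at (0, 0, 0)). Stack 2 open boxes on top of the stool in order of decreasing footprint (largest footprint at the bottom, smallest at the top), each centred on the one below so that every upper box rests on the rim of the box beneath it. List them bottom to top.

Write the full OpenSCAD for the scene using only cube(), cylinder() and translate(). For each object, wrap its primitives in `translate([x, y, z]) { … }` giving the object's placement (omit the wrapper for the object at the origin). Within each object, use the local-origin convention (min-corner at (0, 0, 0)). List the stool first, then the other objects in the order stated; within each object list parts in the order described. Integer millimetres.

translate([0, 0, 368]) cube([266, 339, 37]);
cube([42, 42, 368]);
translate([224, 0, 0]) cube([42, 42, 368]);
translate([0, 297, 0]) cube([42, 42, 368]);
translate([224, 297, 0]) cube([42, 42, 368]);
translate([40, 21, 405]) {
  cube([186, 297, 18]);
  translate([0, 0, 18]) cube([186, 18, 104]);
  translate([0, 279, 18]) cube([186, 18, 104]);
  translate([0, 18, 18]) cube([18, 261, 104]);
  translate([168, 18, 18]) cube([18, 261, 104]);
}
translate([45, 24, 527]) {
  cube([176, 291, 11]);
  translate([0, 0, 11]) cube([176, 11, 368]);
  translate([0, 280, 11]) cube([176, 11, 368]);
  translate([0, 11, 11]) cube([11, 269, 368]);
  translate([165, 11, 11]) cube([11, 269, 368]);
}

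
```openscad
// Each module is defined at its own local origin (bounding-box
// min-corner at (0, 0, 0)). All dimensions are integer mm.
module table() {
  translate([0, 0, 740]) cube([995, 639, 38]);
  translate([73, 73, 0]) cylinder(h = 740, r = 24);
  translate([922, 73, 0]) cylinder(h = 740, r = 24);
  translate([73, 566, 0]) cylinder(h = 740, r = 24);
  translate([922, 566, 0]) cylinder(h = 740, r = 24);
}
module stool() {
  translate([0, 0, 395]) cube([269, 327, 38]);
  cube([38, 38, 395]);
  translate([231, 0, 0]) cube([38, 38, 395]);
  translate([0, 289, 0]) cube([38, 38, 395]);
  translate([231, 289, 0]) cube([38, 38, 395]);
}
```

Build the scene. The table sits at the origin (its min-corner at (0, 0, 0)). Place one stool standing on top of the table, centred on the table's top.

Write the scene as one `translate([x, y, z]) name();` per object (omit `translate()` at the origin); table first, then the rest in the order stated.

table();
translate([363, 156, 778]) stool();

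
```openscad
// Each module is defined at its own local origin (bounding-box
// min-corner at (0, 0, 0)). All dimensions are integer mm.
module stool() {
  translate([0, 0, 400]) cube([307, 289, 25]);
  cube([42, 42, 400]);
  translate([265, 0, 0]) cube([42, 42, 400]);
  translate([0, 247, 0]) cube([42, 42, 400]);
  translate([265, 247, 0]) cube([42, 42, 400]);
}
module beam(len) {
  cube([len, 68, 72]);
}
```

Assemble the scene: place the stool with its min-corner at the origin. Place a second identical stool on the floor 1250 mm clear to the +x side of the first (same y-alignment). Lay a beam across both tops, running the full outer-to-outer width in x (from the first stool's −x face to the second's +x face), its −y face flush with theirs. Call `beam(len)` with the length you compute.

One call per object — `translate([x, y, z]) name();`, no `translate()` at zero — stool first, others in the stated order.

stool();
translate([1557, 0, 0]) stool();
translate([0, 0, 425]) beam(1864);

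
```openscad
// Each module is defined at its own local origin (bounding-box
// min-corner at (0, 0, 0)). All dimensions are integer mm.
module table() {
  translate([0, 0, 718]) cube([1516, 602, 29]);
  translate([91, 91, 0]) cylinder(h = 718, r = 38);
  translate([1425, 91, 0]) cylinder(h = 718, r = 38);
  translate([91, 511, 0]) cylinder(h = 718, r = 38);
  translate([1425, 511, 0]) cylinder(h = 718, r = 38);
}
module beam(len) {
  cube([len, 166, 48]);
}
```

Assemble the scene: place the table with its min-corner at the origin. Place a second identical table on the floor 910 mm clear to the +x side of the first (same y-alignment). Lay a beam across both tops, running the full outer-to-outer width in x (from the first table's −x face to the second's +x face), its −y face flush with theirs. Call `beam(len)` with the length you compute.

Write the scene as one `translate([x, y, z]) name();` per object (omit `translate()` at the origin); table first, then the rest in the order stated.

table();
translate([2426, 0, 0]) table();
translate([0, 0, 747]) beam(3942);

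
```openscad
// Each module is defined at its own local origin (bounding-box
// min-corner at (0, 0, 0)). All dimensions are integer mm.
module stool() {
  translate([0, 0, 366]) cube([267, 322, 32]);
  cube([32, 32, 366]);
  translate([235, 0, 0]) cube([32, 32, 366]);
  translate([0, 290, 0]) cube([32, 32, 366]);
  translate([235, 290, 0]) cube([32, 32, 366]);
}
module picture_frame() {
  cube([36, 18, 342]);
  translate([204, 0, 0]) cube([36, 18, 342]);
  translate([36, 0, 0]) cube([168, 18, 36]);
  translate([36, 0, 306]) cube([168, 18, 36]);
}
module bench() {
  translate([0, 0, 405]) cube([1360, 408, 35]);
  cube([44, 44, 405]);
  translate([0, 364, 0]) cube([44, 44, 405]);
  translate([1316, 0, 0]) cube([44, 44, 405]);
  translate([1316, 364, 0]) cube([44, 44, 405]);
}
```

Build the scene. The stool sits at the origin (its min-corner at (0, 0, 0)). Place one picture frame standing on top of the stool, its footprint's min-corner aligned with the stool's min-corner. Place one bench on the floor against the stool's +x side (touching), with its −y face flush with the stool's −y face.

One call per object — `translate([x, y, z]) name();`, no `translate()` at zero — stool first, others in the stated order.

stool();
translate([0, 0, 398]) picture_frame();
translate([267, 0, 0]) bench();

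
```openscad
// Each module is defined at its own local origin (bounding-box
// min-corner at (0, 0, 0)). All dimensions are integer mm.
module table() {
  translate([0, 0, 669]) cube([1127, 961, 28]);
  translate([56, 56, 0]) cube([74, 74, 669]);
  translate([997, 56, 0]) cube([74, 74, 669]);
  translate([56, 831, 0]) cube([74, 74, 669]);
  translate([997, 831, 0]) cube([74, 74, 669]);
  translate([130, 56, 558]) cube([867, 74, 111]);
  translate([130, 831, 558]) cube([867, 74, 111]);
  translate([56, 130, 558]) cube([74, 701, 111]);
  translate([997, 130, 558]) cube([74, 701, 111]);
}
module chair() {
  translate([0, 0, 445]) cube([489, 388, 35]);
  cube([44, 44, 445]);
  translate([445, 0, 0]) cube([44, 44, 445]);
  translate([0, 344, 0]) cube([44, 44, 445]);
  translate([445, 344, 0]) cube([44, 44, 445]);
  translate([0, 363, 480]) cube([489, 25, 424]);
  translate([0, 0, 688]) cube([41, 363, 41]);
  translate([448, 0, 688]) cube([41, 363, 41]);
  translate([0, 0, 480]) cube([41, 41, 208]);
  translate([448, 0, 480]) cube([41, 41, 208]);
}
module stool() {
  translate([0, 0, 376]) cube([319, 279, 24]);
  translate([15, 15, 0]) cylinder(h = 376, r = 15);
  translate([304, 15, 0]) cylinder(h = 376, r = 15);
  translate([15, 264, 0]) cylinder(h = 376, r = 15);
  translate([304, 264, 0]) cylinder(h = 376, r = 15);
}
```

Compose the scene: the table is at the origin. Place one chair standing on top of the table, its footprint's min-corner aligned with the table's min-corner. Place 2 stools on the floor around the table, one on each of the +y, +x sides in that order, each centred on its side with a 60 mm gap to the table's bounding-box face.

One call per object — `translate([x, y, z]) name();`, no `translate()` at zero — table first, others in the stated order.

table();
translate([0, 0, 697]) chair();
translate([404, 1021, 0]) stool();
translate([1187, 341, 0]) stool();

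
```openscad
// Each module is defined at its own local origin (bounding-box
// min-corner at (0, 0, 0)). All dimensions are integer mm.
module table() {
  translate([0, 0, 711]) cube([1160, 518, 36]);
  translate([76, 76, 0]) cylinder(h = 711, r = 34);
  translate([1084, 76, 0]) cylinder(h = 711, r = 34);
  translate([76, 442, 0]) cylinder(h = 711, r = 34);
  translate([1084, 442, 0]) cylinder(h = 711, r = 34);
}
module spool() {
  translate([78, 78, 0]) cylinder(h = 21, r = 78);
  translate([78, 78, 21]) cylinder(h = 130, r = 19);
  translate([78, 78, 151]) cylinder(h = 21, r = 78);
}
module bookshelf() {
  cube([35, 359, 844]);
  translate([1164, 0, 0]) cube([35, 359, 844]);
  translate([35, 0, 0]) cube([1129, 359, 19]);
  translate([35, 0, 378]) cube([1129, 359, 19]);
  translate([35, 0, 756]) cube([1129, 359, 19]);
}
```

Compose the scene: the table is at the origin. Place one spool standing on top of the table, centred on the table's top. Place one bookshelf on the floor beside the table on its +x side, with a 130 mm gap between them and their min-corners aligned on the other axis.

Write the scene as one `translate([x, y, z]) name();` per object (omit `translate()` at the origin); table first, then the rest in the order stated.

table();
translate([502, 181, 747]) spool();
translate([1290, 0, 0]) bookshelf();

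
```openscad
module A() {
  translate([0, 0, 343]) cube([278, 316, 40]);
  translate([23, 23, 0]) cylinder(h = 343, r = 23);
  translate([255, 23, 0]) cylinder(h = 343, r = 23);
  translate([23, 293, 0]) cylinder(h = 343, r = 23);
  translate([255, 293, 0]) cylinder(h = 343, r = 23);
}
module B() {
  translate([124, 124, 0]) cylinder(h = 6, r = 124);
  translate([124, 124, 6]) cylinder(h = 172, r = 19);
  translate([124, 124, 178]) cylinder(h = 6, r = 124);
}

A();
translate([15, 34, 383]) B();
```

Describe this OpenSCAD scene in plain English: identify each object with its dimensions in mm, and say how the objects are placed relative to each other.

A is a simple wooden stool: a rectangular seat 278 mm (x) by 316 mm (y), 40 mm thick, top face at z = 383 mm, on four round legs, each 46 mm in diameter. The legs rest on z = 0, each leg's axis is inset half a diameter from the nearest pair of seat edges (so the leg's bounding box is flush with the corner).

B is a spool: two coaxial disc flanges of radius 124 mm and thickness 6 mm, joined by a core cylinder of radius 19 mm and height 172 mm. The lower flange rests on z = 0 and the three cylinders share a vertical axis.

The spool is on top of the stool, centred.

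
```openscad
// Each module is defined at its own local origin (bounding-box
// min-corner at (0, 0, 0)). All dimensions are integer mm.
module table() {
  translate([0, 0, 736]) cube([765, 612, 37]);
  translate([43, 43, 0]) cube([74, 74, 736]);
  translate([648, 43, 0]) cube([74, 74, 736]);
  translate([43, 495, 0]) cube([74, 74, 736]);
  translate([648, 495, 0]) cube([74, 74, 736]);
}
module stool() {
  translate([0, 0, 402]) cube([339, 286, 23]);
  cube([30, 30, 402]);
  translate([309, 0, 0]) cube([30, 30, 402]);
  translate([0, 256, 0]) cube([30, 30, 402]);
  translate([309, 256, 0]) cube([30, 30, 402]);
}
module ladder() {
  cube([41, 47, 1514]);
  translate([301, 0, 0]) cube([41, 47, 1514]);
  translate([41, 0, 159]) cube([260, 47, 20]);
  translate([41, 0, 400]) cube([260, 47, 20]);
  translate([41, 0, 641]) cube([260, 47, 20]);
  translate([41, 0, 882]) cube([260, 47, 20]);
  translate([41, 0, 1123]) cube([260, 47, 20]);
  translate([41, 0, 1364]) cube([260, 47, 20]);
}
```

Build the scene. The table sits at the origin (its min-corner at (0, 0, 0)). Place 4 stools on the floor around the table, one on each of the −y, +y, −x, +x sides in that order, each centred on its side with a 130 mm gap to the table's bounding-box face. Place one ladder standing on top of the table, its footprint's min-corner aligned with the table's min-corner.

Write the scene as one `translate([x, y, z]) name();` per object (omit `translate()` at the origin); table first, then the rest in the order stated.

table();
translate([213, -416, 0]) stool();
translate([213, 742, 0]) stool();
translate([-469, 163, 0]) stool();
translate([895, 163, 0]) stool();
translate([0, 0, 773]) ladder();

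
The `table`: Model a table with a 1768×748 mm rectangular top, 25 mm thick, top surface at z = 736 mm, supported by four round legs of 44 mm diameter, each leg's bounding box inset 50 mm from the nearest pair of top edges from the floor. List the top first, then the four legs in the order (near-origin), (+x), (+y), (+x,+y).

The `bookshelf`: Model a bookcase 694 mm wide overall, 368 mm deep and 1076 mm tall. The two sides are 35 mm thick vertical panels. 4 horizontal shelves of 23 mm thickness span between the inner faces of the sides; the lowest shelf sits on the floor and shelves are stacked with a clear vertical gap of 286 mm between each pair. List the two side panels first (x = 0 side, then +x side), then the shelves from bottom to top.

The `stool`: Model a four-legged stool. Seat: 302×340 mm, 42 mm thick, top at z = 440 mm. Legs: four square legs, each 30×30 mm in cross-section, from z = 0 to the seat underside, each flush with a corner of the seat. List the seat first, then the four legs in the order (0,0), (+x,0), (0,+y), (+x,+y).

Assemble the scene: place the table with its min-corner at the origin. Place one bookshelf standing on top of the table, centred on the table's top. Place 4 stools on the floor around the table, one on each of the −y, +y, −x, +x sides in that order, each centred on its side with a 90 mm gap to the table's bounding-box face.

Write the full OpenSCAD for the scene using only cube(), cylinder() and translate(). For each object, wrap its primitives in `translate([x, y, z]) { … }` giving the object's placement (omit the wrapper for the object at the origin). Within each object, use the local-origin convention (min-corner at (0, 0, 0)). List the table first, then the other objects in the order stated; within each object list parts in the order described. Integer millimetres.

translate([0, 0, 711]) cube([1768, 748, 25]);
translate([72, 72, 0]) cylinder(h = 711, r = 22);
translate([1696, 72, 0]) cylinder(h = 711, r = 22);
translate([72, 676, 0]) cylinder(h = 711, r = 22);
translate([1696, 676, 0]) cylinder(h = 711, r = 22);
translate([537, 190, 736]) {
  cube([35, 368, 1076]);
  translate([659, 0, 0]) cube([35, 368, 1076]);
  translate([35, 0, 0]) cube([624, 368, 23]);
  translate([35, 0, 309]) cube([624, 368, 23]);
  translate([35, 0, 618]) cube([624, 368, 23]);
  translate([35, 0, 927]) cube([624, 368, 23]);
}
translate([733, -430, 0]) {
  translate([0, 0, 398]) cube([302, 340, 42]);
  cube([30, 30, 398]);
  translate([272, 0, 0]) cube([30, 30, 398]);
  translate([0, 310, 0]) cube([30, 30, 398]);
  translate([272, 310, 0]) cube([30, 30, 398]);
}
translate([733, 838, 0]) {
  translate([0, 0, 398]) cube([302, 340, 42]);
  cube([30, 30, 398]);
  translate([272, 0, 0]) cube([30, 30, 398]);
  translate([0, 310, 0]) cube([30, 30, 398]);
  translate([272, 310, 0]) cube([30, 30, 398]);
}
translate([-392, 204, 0]) {
  translate([0, 0, 398]) cube([302, 340, 42]);
  cube([30, 30, 398]);
  translate([272, 0, 0]) cube([30, 30, 398]);
  translate([0, 310, 0]) cube([30, 30, 398]);
  translate([272, 310, 0]) cube([30, 30, 398]);
}
translate([1858, 204, 0]) {
  translate([0, 0, 398]) cube([302, 340, 42]);
  cube([30, 30, 398]);
  translate([272, 0, 0]) cube([30, 30, 398]);
  translate([0, 310, 0]) cube([30, 30, 398]);
  translate([272, 310, 0]) cube([30, 30, 398]);
}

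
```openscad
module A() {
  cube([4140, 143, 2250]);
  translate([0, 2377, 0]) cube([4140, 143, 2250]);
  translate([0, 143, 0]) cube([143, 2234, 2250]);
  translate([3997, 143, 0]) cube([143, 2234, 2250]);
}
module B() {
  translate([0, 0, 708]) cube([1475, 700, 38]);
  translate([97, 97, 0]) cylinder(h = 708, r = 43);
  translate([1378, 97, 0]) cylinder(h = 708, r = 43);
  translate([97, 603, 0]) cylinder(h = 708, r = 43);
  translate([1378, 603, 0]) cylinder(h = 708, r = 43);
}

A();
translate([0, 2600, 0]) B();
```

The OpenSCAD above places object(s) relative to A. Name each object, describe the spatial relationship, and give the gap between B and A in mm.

A is a house frame. B is a table. The table is on the floor beside the house frame on its +y side. The gap between the table and the house frame is 80 mm.

The table's nearest face is 80 mm from the house frame's +y face.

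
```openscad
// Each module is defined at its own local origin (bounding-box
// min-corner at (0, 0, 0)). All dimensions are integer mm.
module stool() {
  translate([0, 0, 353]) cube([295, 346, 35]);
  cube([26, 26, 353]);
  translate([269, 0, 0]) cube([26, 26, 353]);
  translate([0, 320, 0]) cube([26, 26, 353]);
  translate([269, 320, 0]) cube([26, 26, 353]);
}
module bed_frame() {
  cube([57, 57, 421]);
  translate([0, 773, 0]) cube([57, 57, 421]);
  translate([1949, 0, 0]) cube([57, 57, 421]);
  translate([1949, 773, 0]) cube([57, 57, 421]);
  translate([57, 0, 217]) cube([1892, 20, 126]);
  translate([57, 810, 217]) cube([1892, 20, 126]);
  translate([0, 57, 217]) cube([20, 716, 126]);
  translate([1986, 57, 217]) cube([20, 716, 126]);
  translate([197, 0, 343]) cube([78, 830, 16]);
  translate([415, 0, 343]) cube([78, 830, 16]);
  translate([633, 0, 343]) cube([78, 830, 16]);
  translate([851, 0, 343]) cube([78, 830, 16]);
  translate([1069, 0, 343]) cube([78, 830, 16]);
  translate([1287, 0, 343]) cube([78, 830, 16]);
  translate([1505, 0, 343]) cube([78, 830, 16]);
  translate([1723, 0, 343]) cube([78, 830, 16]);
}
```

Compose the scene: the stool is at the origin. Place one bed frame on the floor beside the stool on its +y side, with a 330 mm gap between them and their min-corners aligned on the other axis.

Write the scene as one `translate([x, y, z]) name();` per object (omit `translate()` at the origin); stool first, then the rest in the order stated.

stool();
translate([0, 676, 0]) bed_frame();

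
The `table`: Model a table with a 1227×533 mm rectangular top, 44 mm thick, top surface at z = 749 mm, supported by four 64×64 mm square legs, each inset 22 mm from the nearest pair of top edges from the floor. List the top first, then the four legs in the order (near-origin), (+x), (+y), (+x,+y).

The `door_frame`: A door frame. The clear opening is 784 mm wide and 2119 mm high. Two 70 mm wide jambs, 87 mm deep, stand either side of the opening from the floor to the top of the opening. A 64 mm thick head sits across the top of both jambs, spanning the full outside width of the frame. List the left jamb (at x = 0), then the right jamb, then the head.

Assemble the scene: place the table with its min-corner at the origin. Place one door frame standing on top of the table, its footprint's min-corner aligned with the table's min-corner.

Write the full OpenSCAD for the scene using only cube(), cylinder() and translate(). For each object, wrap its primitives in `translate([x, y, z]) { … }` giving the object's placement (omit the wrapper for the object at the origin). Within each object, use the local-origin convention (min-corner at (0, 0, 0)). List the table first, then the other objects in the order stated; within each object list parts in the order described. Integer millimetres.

translate([0, 0, 705]) cube([1227, 533, 44]);
translate([22, 22, 0]) cube([64, 64, 705]);
translate([1141, 22, 0]) cube([64, 64, 705]);
translate([22, 447, 0]) cube([64, 64, 705]);
translate([1141, 447, 0]) cube([64, 64, 705]);
translate([0, 0, 749]) {
  cube([70, 87, 2119]);
  translate([854, 0, 0]) cube([70, 87, 2119]);
  translate([0, 0, 2119]) cube([924, 87, 64]);
}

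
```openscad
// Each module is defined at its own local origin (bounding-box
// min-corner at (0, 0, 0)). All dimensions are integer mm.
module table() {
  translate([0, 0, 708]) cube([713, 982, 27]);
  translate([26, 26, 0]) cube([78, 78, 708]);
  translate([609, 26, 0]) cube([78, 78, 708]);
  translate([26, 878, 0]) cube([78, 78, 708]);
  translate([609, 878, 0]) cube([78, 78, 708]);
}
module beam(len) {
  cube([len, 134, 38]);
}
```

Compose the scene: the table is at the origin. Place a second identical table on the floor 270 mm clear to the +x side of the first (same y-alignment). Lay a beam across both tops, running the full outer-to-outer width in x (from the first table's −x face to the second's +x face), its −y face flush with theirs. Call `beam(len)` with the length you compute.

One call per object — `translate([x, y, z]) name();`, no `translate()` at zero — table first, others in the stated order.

table();
translate([983, 0, 0]) table();
translate([0, 0, 735]) beam(1696);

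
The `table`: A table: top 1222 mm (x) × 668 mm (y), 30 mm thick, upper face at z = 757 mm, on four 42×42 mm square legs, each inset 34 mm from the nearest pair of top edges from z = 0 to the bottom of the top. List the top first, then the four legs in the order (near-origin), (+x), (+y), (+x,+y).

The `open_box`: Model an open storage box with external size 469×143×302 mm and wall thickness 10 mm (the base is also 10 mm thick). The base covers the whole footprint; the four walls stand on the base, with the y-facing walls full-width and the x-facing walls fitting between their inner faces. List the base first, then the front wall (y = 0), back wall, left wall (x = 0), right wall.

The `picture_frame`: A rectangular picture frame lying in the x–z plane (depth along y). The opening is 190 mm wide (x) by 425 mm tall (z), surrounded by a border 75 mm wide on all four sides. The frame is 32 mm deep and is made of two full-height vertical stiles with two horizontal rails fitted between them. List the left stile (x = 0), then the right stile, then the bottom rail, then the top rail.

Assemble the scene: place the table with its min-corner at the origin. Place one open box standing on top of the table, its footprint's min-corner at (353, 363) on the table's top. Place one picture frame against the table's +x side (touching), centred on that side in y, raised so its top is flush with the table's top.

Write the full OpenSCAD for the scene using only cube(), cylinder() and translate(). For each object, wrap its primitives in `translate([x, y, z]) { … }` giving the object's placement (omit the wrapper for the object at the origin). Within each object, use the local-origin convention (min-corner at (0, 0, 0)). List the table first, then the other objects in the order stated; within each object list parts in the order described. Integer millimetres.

translate([0, 0, 727]) cube([1222, 668, 30]);
translate([34, 34, 0]) cube([42, 42, 727]);
translate([1146, 34, 0]) cube([42, 42, 727]);
translate([34, 592, 0]) cube([42, 42, 727]);
translate([1146, 592, 0]) cube([42, 42, 727]);
translate([353, 363, 757]) {
  cube([469, 143, 10]);
  translate([0, 0, 10]) cube([469, 10, 292]);
  translate([0, 133, 10]) cube([469, 10, 292]);
  translate([0, 10, 10]) cube([10, 123, 292]);
  translate([459, 10, 10]) cube([10, 123, 292]);
}
translate([1222, 318, 182]) {
  cube([75, 32, 575]);
  translate([265, 0, 0]) cube([75, 32, 575]);
  translate([75, 0, 0]) cube([190, 32, 75]);
  translate([75, 0, 500]) cube([190, 32, 75]);
}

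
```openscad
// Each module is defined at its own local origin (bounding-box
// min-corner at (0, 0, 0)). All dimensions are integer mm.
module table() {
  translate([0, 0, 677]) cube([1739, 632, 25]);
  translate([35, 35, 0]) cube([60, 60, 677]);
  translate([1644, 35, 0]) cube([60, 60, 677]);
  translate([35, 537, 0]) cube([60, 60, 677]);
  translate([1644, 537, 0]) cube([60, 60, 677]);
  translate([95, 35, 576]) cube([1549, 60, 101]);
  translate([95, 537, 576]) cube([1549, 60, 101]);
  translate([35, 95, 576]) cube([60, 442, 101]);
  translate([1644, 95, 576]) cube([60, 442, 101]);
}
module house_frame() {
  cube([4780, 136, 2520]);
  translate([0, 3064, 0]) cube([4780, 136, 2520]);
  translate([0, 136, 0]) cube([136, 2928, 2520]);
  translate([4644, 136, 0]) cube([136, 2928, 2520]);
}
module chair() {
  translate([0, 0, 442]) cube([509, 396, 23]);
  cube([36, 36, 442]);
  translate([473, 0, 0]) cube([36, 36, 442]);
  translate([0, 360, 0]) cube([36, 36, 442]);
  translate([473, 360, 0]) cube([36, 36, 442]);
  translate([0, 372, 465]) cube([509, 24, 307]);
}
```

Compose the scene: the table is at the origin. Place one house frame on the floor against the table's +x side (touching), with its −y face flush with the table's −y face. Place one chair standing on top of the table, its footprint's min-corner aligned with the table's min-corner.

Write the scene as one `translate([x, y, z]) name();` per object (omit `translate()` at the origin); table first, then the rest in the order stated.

table();
translate([1739, 0, 0]) house_frame();
translate([0, 0, 702]) chair();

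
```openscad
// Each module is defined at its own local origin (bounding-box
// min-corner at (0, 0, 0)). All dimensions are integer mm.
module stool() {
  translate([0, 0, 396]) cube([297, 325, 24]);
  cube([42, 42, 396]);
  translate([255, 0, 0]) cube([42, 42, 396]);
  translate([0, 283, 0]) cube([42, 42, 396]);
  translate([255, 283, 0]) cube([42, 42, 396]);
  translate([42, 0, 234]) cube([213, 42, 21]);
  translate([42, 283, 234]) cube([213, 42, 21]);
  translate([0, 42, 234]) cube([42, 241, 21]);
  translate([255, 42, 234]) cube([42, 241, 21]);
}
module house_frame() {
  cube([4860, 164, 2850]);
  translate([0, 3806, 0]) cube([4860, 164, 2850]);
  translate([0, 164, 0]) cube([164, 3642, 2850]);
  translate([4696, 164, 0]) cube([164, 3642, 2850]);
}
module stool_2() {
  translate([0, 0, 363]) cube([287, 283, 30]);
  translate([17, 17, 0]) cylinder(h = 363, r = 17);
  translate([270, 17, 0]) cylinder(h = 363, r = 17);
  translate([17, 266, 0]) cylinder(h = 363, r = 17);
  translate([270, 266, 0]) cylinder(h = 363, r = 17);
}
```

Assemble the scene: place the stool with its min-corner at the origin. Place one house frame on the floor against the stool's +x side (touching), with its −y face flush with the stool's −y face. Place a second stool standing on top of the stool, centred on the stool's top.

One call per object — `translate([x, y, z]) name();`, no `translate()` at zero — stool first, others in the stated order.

stool();
translate([297, 0, 0]) house_frame();
translate([5, 21, 420]) stool_2();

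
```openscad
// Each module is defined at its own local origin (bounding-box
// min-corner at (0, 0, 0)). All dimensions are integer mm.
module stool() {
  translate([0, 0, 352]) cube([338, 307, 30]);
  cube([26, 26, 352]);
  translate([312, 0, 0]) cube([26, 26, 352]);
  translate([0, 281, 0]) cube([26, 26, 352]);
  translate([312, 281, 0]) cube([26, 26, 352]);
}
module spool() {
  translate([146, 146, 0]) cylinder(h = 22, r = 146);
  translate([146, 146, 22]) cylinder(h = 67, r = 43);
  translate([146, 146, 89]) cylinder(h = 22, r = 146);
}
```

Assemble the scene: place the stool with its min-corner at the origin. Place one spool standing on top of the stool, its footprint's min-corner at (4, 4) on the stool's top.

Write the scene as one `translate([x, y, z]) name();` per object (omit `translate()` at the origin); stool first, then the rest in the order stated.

stool();
translate([4, 4, 382]) spool();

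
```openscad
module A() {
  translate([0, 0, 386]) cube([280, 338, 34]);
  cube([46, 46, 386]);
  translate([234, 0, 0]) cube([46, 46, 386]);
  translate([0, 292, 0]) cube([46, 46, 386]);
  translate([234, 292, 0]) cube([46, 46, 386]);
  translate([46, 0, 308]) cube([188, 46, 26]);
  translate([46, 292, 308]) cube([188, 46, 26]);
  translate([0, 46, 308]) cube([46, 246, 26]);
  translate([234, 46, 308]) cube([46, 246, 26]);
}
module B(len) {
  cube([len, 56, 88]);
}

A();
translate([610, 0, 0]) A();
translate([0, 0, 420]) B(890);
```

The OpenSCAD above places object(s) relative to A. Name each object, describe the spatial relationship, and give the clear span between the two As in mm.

Second stool starts at x = 610; first ends at x = 280; clear span = 610 − 280 = 330 mm.

A is a stool. B is a beam. A beam spans the tops of two stools. The clear span between the two stools is 330 mm.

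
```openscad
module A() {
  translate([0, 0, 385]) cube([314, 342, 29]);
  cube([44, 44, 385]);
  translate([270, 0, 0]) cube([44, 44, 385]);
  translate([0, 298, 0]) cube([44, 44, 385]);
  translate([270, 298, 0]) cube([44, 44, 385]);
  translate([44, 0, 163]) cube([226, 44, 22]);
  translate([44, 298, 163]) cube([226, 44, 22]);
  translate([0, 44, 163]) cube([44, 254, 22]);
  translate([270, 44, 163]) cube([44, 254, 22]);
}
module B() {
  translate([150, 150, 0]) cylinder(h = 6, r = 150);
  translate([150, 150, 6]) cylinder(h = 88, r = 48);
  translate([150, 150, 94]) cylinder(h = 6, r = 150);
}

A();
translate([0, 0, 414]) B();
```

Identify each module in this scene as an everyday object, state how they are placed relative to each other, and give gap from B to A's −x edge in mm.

A is a stool. B is a spool. The spool is on top of the stool. The gap from the spool to the stool's −x edge is 0 mm.

The spool's min-x is at 0; the stool's min-x is 0; gap = 0 mm.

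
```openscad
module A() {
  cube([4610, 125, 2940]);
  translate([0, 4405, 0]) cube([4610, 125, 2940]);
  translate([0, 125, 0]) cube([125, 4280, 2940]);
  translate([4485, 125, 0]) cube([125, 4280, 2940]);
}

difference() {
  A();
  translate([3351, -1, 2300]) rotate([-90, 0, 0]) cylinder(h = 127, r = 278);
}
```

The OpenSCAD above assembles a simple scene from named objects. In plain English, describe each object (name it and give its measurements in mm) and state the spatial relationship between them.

A is the wall frame of a small rectangular building: four walls, each 2940 mm tall and 125 mm thick, enclosing a footprint 4610 mm (x) by 4530 mm (y) outside-to-outside, with no floor or roof. The front and back walls (the −y and +y sides) span the full width; the two side walls fit between them.

The house frame has a circular hole of radius 278 mm through its front wall, centred at (x = 3351, z = 2300).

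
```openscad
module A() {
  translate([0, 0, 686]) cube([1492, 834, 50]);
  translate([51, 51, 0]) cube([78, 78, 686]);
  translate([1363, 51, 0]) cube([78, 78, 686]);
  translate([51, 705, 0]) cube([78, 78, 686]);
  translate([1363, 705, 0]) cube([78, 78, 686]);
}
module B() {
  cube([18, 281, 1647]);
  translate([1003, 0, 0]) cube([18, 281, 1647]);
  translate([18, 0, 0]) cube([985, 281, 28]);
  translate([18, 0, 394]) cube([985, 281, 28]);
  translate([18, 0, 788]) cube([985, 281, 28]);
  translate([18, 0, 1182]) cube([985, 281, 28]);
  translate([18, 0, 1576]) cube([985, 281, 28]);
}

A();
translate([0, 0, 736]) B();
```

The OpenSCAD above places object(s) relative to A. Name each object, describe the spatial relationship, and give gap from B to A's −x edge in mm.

A is a table. B is a bookshelf. The bookshelf is on top of the table. The gap from the bookshelf to the table's −x edge is 0 mm.

The bookshelf's min-x is at 0; the table's min-x is 0; gap = 0 mm.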